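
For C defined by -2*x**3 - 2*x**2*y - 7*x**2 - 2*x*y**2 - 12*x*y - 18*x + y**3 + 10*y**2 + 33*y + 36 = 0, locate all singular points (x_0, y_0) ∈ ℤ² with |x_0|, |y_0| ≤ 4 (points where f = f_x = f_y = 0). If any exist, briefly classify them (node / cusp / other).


Singular points: {(0, -3)}; classification: node.

Compute partial derivatives:
  f_x = -6*x**2 - 4*x*y - 14*x - 2*y**2 - 12*y - 18.
  f_y = -2*x**2 - 4*x*y - 12*x + 3*y**2 + 20*y + 33.
Scan x_0 ∈ {−4, ..., 4}. For each x_0, f_y(x_0, y) is a polynomial in y; find its integer roots y ∈ {−4, ..., 4}, then test f_x and f at those candidates.
  x = -4: f_y(-4, y) = 3*y**2 + 36*y + 49; no integer root y with |y| ≤ 4.
  x = -3: f_y(-3, y) = 3*y**2 + 32*y + 51; no integer root y with |y| ≤ 4.
  x = -2: f_y(-2, y) = 3*y**2 + 28*y + 49; no integer root y with |y| ≤ 4.
  x = -1: f_y(-1, y) = 3*y**2 + 24*y + 43; no integer root y with |y| ≤ 4.
  x = 0: f_y(0, y) = 3*y**2 + 20*y + 33; vanishes at y ∈ {-3}. (0, -3): f_x = 0, f = 0 — SINGULAR.
  x = 1: f_y(1, y) = 3*y**2 + 16*y + 19; no integer root y with |y| ≤ 4.
  x = 2: f_y(2, y) = 3*y**2 + 12*y + 1; no integer root y with |y| ≤ 4.
  x = 3: f_y(3, y) = 3*y**2 + 8*y - 21; no integer root y with |y| ≤ 4.
  x = 4: f_y(4, y) = 3*y**2 + 4*y - 47; no integer root y with |y| ≤ 4.
Only singular point on the grid: (0, -3).
Classify: substitute x = 0 + u, y = -3 + v and expand: f = -2*u**3 - 2*u**2*v - u**2 - 2*u*v**2 + v**3 + v**2.
No constant or linear terms (consistent with a singular point). Quadratic part: -u**2 + v**2. Cubic part: -2*u**3 - 2*u**2*v - 2*u*v**2 + v**3.
The quadratic part v**2 - u**2 = (v − u)(v + u) splits into two distinct linear factors, so there are two distinct tangent lines y − -3 = ±(x − 0) — this is a node (ordinary double point).
Classification: node.


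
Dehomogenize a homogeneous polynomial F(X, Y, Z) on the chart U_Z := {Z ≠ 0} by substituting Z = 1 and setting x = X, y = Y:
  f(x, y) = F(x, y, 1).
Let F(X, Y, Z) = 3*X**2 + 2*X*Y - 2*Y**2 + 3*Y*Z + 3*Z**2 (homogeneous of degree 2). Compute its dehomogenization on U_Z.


f(x, y) = 3*x**2 + 2*x*y - 2*y**2 + 3*y + 3

On U_Z we set Z = 1. Each monomial c·X^i·Y^j·Z^k in F becomes c·x^i·y^j·1^k = c·x^i·y^j.
Substituting Z = 1: F(X, Y, 1) = 3*x**2 + 2*x*y - 2*y**2 + 3*y + 3.
Note: deg(f) ≤ deg(F) = 2; strict inequality happens when F is divisible by Z (lost terms).


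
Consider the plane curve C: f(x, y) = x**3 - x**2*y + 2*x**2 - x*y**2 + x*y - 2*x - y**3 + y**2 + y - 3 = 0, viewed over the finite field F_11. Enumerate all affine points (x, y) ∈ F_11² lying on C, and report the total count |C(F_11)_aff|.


Affine F_11-points: {(1, 8), (3, 7), (6, 2), (6, 6), (6, 9), (7, 3), (10, 0), (10, 1)}; count = 8.

For each of the 121 pairs (x, y) ∈ F_11², evaluate f(x, y) mod 11. Record the zeros.
  x = 0: [0↦8, 1↦9, 2↦6, 3↦4, 4↦8, 5↦1, 6↦10, 7↦7, 8↦8, 9↦7, 10↦9]  zeros at y ∈ ∅
  x = 1: [0↦9, 1↦9, 2↦3, 3↦7, 4↦4, 5↦10, 6↦8, 7↦3, 8↦0, 9↦4, 10↦9]  zeros at y ∈ {8}
  x = 2: [0↦9, 1↦6, 2↦6, 3↦3, 4↦2, 5↦8, 6↦4, 7↦6, 8↦8, 9↦4, 10↦10]  zeros at y ∈ ∅
  x = 3: [0↦3, 1↦6, 2↦10, 3↦9, 4↦8, 5↦1, 6↦4, 7↦0, 8↦5, 9↦2, 10↦7]  zeros at y ∈ {7}
  x = 4: [0↦8, 1↦4, 2↦10, 3↦9, 4↦6, 5↦6, 6↦3, 7↦2, 8↦8, 9↦4, 10↦6]  zeros at y ∈ ∅
  x = 5: [0↦8, 1↦6, 2↦1, 3↦9, 4↦2, 5↦7, 6↦7, 7↦7, 8↦1, 9↦5, 10↦2]  zeros at y ∈ ∅
  x = 6: [0↦9, 1↦7, 2↦0, 3↦4, 4↦2, 5↦10, 6↦0, 7↦10, 8↦1, 9↦0, 10↦1]  zeros at y ∈ {2, 6, 9}
  x = 7: [0↦6, 1↦2, 2↦2, 3↦0, 4↦1, 5↦10, 6↦10, 7↦6, 8↦3, 9↦6, 10↦9]  zeros at y ∈ {3}
  x = 8: [0↦5, 1↦8, 2↦2, 3↦3, 4↦5, 5↦2, 6↦10, 7↦1, 8↦2, 9↦7, 10↦10]  zeros at y ∈ ∅
  x = 9: [0↦1, 1↦9, 2↦6, 3↦8, 4↦9, 5↦3, 6↦6, 7↦1, 8↦4, 9↦9, 10↦10]  zeros at y ∈ ∅
  x = 10: [0↦0, 1↦0, 2↦9, 3↦10, 4↦8, 5↦8, 6↦4, 7↦1, 8↦4, 9↦7, 10↦4]  zeros at y ∈ {0, 1}
Collecting zeros: affine points = {(1, 8), (3, 7), (6, 2), (6, 6), (6, 9), (7, 3), (10, 0), (10, 1)}.
Total count |C(F_11)_aff| = 8.


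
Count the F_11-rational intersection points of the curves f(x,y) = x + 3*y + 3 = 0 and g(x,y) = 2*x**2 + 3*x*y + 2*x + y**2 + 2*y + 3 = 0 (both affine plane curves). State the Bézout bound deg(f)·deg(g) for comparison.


Common zeros: ∅; count = 0; Bézout bound = 2.

deg(f) = 1, deg(g) = 2, so Bézout bound = 2.
Scan x ∈ F_11. For each x, list the y ∈ F_11 with f(x, y) ≡ 0 and those with g(x, y) ≡ 0 (mod 11); the common zeros in that column are the intersection.
  x = 0: f ≡ 0 at y ∈ {10}; g ≡ 0 at y ∈ {2, 7}; common: ∅.
  x = 1: f ≡ 0 at y ∈ {6}; g ≡ 0 at y ∈ ∅; common: ∅.
  x = 2: f ≡ 0 at y ∈ {2}; g ≡ 0 at y ∈ {6, 8}; common: ∅.
  x = 3: f ≡ 0 at y ∈ {9}; g ≡ 0 at y ∈ ∅; common: ∅.
  x = 4: f ≡ 0 at y ∈ {5}; g ≡ 0 at y ∈ ∅; common: ∅.
  x = 5: f ≡ 0 at y ∈ {1}; g ≡ 0 at y ∈ {7, 9}; common: ∅.
  x = 6: f ≡ 0 at y ∈ {8}; g ≡ 0 at y ∈ ∅; common: ∅.
  x = 7: f ≡ 0 at y ∈ {4}; g ≡ 0 at y ∈ {2, 8}; common: ∅.
  x = 8: f ≡ 0 at y ∈ {0}; g ≡ 0 at y ∈ {9}; common: ∅.
  x = 9: f ≡ 0 at y ∈ {7}; g ≡ 0 at y ∈ ∅; common: ∅.
  x = 10: f ≡ 0 at y ∈ {3}; g ≡ 0 at y ∈ {6}; common: ∅.
Collecting: common zeros = ∅, so the count is 0.
Comparison with the Bézout bound: 0 ≤ 2 = deg(f)·deg(g), as expected for curves with no common component (the affine F_11-count falls short of the bound because intersections may lie at infinity, over extension fields, or carry multiplicity).


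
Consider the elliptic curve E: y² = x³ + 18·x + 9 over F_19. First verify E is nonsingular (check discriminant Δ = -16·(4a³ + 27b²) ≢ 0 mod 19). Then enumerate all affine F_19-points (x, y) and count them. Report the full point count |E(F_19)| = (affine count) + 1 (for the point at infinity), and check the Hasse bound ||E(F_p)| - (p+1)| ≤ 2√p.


Affine points = {(0, 3), (0, 16), (1, 3), (1, 16), (8, 0), (9, 8), (9, 11), (10, 7), (10, 12), (15, 5), (15, 14), (16, 2), (16, 17), (18, 3), (18, 16)}; affine count = 15; |E(F_19)| = 16.

Discriminant check: Δ ∝ 4a³ + 27b² = 4·18³ + 27·9² = 4·5832 + 27·81 ≡ 17 (mod 19). Nonzero ⇒ E is nonsingular.
For each x ∈ F_19, compute rhs = x³ + 18·x + 9 mod 19, then count y ∈ F_19 with y² ≡ rhs.
  x = 0: rhs = 9, matching y values: 3, 16 (2 points).
  x = 1: rhs = 9, matching y values: 3, 16 (2 points).
  x = 2: rhs = 15, matching y values: none (0 points).
  x = 3: rhs = 14, matching y values: none (0 points).
  x = 4: rhs = 12, matching y values: none (0 points).
  x = 5: rhs = 15, matching y values: none (0 points).
  x = 6: rhs = 10, matching y values: none (0 points).
  x = 7: rhs = 3, matching y values: none (0 points).
  x = 8: rhs = 0, matching y values: 0 (1 points).
  x = 9: rhs = 7, matching y values: 8, 11 (2 points).
  x = 10: rhs = 11, matching y values: 7, 12 (2 points).
  x = 11: rhs = 18, matching y values: none (0 points).
  x = 12: rhs = 15, matching y values: none (0 points).
  x = 13: rhs = 8, matching y values: none (0 points).
  x = 14: rhs = 3, matching y values: none (0 points).
  x = 15: rhs = 6, matching y values: 5, 14 (2 points).
  x = 16: rhs = 4, matching y values: 2, 17 (2 points).
  x = 17: rhs = 3, matching y values: none (0 points).
  x = 18: rhs = 9, matching y values: 3, 16 (2 points).
Total affine count: 15.
Full point count |E(F_19)| = 15 + 1 = 16.
Hasse bound: |16 − (19+1)| = |-4| = 4 ≤ 2√19 ≈ 8.7178 ✓.


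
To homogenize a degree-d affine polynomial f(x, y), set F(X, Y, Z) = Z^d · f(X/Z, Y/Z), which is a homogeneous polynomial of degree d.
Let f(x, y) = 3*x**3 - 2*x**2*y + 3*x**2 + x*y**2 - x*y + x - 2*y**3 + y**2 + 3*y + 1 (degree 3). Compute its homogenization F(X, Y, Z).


F(X, Y, Z) = 3*X**3 - 2*X**2*Y + 3*X**2*Z + X*Y**2 - X*Y*Z + X*Z**2 - 2*Y**3 + Y**2*Z + 3*Y*Z**2 + Z**3

deg(f) = 3.
Substitute x = X/Z, y = Y/Z into f, then multiply by Z^3.
  monomial 3·x^3·y^0 ↦ 3·X^3·Y^0·Z^0.
  monomial -2·x^2·y^1 ↦ -2·X^2·Y^1·Z^0.
  monomial 3·x^2·y^0 ↦ 3·X^2·Y^0·Z^1.
  monomial 1·x^1·y^2 ↦ 1·X^1·Y^2·Z^0.
  monomial -1·x^1·y^1 ↦ -1·X^1·Y^1·Z^1.
  monomial 1·x^1·y^0 ↦ 1·X^1·Y^0·Z^2.
  monomial -2·x^0·y^3 ↦ -2·X^0·Y^3·Z^0.
  monomial 1·x^0·y^2 ↦ 1·X^0·Y^2·Z^1.
  monomial 3·x^0·y^1 ↦ 3·X^0·Y^1·Z^2.
  monomial 1·x^0·y^0 ↦ 1·X^0·Y^0·Z^3.
Collecting: F(X, Y, Z) = 3*X**3 - 2*X**2*Y + 3*X**2*Z + X*Y**2 - X*Y*Z + X*Z**2 - 2*Y**3 + Y**2*Z + 3*Y*Z**2 + Z**3.


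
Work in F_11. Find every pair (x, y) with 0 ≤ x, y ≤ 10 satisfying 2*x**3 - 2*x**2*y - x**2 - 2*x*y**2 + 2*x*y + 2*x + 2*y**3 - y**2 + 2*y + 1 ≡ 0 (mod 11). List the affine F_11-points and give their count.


Affine F_11-points: {(0, 4), (2, 5), (3, 5), (4, 0), (4, 10), (5, 2), (5, 3), (5, 6), (6, 5), (8, 8), (10, 4)}; count = 11.

For each of the 121 pairs (x, y) ∈ F_11², evaluate f(x, y) mod 11. Record the zeros.
  x = 0: [0↦1, 1↦4, 2↦6, 3↦8, 4↦0, 5↦5, 6↦2, 7↦3, 8↦9, 9↦10, 10↦7]  zeros at y ∈ {4}
  x = 1: [0↦4, 1↦5, 2↦1, 3↦4, 4↦4, 5↦2, 6↦10, 7↦7, 8↦5, 9↦5, 10↦8]  zeros at y ∈ ∅
  x = 2: [0↦6, 1↦1, 2↦9, 3↦9, 4↦2, 5↦0, 6↦4, 7↦4, 8↦1, 9↦7, 10↦1]  zeros at y ∈ {5}
  x = 3: [0↦8, 1↦4, 2↦9, 3↦2, 4↦6, 5↦0, 6↦7, 7↦6, 8↦9, 9↦6, 10↦9]  zeros at y ∈ {5}
  x = 4: [0↦0, 1↦4, 2↦2, 3↦6, 4↦6, 5↦3, 6↦9, 7↦3, 8↦8, 9↦3, 10↦0]  zeros at y ∈ {0, 10}
  x = 5: [0↦5, 1↦2, 2↦0, 3↦0, 4↦3, 5↦10, 6↦0, 7↦7, 8↦10, 9↦10, 10↦8]  zeros at y ∈ {2, 3, 6}
  x = 6: [0↦2, 1↦10, 2↦4, 3↦7, 4↦9, 5↦0, 6↦3, 7↦8, 8↦5, 9↦6, 10↦1]  zeros at y ∈ {5}
  x = 7: [0↦3, 1↦7, 2↦4, 3↦6, 4↦3, 5↦7, 6↦8, 7↦7, 8↦5, 9↦3, 10↦2]  zeros at y ∈ ∅
  x = 8: [0↦9, 1↦5, 2↦1, 3↦9, 4↦8, 5↦10, 6↦5, 7↦5, 8↦0, 9↦2, 10↦1]  zeros at y ∈ {8}
  x = 9: [0↦10, 1↦5, 2↦7, 3↦6, 4↦3, 5↦10, 6↦6, 7↦3, 8↦2, 9↦4, 10↦10]  zeros at y ∈ ∅
  x = 10: [0↦7, 1↦8, 2↦1, 3↦9, 4↦0, 5↦8, 6↦1, 7↦2, 8↦1, 9↦10, 10↦8]  zeros at y ∈ {4}
Collecting zeros: affine points = {(0, 4), (2, 5), (3, 5), (4, 0), (4, 10), (5, 2), (5, 3), (5, 6), (6, 5), (8, 8), (10, 4)}.
Total count |C(F_11)_aff| = 11.


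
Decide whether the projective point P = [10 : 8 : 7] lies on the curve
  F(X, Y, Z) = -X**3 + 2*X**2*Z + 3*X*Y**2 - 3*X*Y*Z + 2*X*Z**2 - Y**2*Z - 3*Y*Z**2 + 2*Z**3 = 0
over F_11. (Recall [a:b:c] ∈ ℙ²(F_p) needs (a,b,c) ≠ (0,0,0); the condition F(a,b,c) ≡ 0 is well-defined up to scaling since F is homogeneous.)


F(10,8,7) ≡ 0 (mod 11); P is on the curve.

Evaluate F(10, 8, 7) term-by-term (mod 11).
  -X**3 ↦ -1·1000·1·1 = -1000
  2*X**2*Z ↦ 2·100·1·7 = 1400
  3*X*Y**2 ↦ 3·10·64·1 = 1920
  -3*X*Y*Z ↦ -3·10·8·7 = -1680
  2*X*Z**2 ↦ 2·10·1·49 = 980
  -Y**2*Z ↦ -1·1·64·7 = -448
  -3*Y*Z**2 ↦ -3·1·8·49 = -1176
  2*Z**3 ↦ 2·1·1·343 = 686
Sum: F(10, 8, 7) = (-1000) + (1400) + (1920) + (-1680) + (980) + (-448) + (-1176) + (686) = 682.
Reducing mod 11: 682 ≡ 0 (mod 11).
Since F(a, b, c) ≡ 0 (mod 11), P lies on the curve.


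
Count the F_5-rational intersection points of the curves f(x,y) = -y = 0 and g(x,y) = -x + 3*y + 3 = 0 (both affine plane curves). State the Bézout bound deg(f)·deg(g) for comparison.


Common zeros: {(3, 0)}; count = 1; Bézout bound = 1.

deg(f) = 1, deg(g) = 1, so Bézout bound = 1.
Scan x ∈ F_5. For each x, list the y ∈ F_5 with f(x, y) ≡ 0 and those with g(x, y) ≡ 0 (mod 5); the common zeros in that column are the intersection.
  x = 0: f ≡ 0 at y ∈ {0}; g ≡ 0 at y ∈ {4}; common: ∅.
  x = 1: f ≡ 0 at y ∈ {0}; g ≡ 0 at y ∈ {1}; common: ∅.
  x = 2: f ≡ 0 at y ∈ {0}; g ≡ 0 at y ∈ {3}; common: ∅.
  x = 3: f ≡ 0 at y ∈ {0}; g ≡ 0 at y ∈ {0}; common: {0}.
  x = 4: f ≡ 0 at y ∈ {0}; g ≡ 0 at y ∈ {2}; common: ∅.
Collecting: common zeros = {(3, 0)}, so the count is 1.
Comparison with the Bézout bound: 1 ≤ 1 = deg(f)·deg(g), as expected for curves with no common component (the bound is attained).


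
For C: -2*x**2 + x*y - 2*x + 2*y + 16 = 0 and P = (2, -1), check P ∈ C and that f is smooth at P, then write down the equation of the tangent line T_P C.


Tangent line at P: -11*x + 4*y + 26 = 0.

Step 1: f(2, -1) = 0, so P lies on C.
Step 2: partial derivatives
  f_x(x, y) = -4*x + y - 2, f_y(x, y) = x + 2.
  f_x(P) = -11, f_y(P) = 4 (gradient nonzero, so P is smooth).
Step 3: tangent line at P: -11·(x − 2) + 4·(y − -1) = 0.
Expanding: -11*x + 4*y + 26 = 0.


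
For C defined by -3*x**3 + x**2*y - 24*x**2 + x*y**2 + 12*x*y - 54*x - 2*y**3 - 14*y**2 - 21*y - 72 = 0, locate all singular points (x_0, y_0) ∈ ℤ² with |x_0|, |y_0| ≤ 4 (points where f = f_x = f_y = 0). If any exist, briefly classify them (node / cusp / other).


Singular points: {(-3, -3)}; classification: cusp.

Compute partial derivatives:
  f_x = -9*x**2 + 2*x*y - 48*x + y**2 + 12*y - 54.
  f_y = x**2 + 2*x*y + 12*x - 6*y**2 - 28*y - 21.
Scan x_0 ∈ {−4, ..., 4}. For each x_0, f_y(x_0, y) is a polynomial in y; find its integer roots y ∈ {−4, ..., 4}, then test f_x and f at those candidates.
  x = -4: f_y(-4, y) = -6*y**2 - 36*y - 53; no integer root y with |y| ≤ 4.
  x = -3: f_y(-3, y) = -6*y**2 - 34*y - 48; vanishes at y ∈ {-3}. (-3, -3): f_x = 0, f = 0 — SINGULAR.
  x = -2: f_y(-2, y) = -6*y**2 - 32*y - 41; no integer root y with |y| ≤ 4.
  x = -1: f_y(-1, y) = -6*y**2 - 30*y - 32; no integer root y with |y| ≤ 4.
  x = 0: f_y(0, y) = -6*y**2 - 28*y - 21; no integer root y with |y| ≤ 4.
  x = 1: f_y(1, y) = -6*y**2 - 26*y - 8; vanishes at y ∈ {-4}. (1, -4): f_x = -151 ≠ 0.
  x = 2: f_y(2, y) = -6*y**2 - 24*y + 7; no integer root y with |y| ≤ 4.
  x = 3: f_y(3, y) = -6*y**2 - 22*y + 24; no integer root y with |y| ≤ 4.
  x = 4: f_y(4, y) = -6*y**2 - 20*y + 43; no integer root y with |y| ≤ 4.
Only singular point on the grid: (-3, -3).
Classify: substitute x = -3 + u, y = -3 + v and expand: f = -3*u**3 + u**2*v + u*v**2 - 2*v**3 + v**2.
No constant or linear terms (consistent with a singular point). Quadratic part: v**2. Cubic part: -3*u**3 + u**2*v + u*v**2 - 2*v**3.
The quadratic part v**2 is a perfect square, so there is a single (double) tangent line v = 0, i.e. y = -3. Restricting the cubic part to that line (v = 0) leaves -3*u**3 ≠ 0, so f is not divisible by v and the branch is v² ≈ 3*u**3 to lowest order — this is a cusp.
Classification: cusp.


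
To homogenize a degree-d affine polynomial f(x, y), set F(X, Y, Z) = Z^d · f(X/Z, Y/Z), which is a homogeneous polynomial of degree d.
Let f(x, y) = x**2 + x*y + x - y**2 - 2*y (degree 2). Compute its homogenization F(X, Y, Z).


F(X, Y, Z) = X**2 + X*Y + X*Z - Y**2 - 2*Y*Z

deg(f) = 2.
Substitute x = X/Z, y = Y/Z into f, then multiply by Z^2.
  monomial 1·x^2·y^0 ↦ 1·X^2·Y^0·Z^0.
  monomial 1·x^1·y^1 ↦ 1·X^1·Y^1·Z^0.
  monomial 1·x^1·y^0 ↦ 1·X^1·Y^0·Z^1.
  monomial -1·x^0·y^2 ↦ -1·X^0·Y^2·Z^0.
  monomial -2·x^0·y^1 ↦ -2·X^0·Y^1·Z^1.
Collecting: F(X, Y, Z) = X**2 + X*Y + X*Z - Y**2 - 2*Y*Z.


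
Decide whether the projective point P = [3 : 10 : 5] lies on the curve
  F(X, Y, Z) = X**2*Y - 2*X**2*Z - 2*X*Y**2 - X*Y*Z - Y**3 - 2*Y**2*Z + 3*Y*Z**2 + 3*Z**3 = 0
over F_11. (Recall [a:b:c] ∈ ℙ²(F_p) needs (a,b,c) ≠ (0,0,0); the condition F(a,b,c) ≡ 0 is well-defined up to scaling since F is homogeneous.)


F(3,10,5) ≡ 3 (mod 11); P is NOT on the curve.

Evaluate F(3, 10, 5) term-by-term (mod 11).
  X**2*Y ↦ 1·9·10·1 = 90
  -2*X**2*Z ↦ -2·9·1·5 = -90
  -2*X*Y**2 ↦ -2·3·100·1 = -600
  -X*Y*Z ↦ -1·3·10·5 = -150
  -Y**3 ↦ -1·1·1000·1 = -1000
  -2*Y**2*Z ↦ -2·1·100·5 = -1000
  3*Y*Z**2 ↦ 3·1·10·25 = 750
  3*Z**3 ↦ 3·1·1·125 = 375
Sum: F(3, 10, 5) = (90) + (-90) + (-600) + (-150) + (-1000) + (-1000) + (750) + (375) = -1625.
Reducing mod 11: -1625 ≡ 3 (mod 11).
Since F(a, b, c) ≡ 3 ≠ 0 (mod 11), P does NOT lie on the curve.


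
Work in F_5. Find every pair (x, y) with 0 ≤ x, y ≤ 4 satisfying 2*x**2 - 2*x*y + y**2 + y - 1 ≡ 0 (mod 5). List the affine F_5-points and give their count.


Affine F_5-points: {(0, 2), (2, 1), (2, 2), (4, 1)}; count = 4.

For each of the 25 pairs (x, y) ∈ F_5², evaluate f(x, y) mod 5. Record the zeros.
  x = 0: [0↦4, 1↦1, 2↦0, 3↦1, 4↦4]  zeros at y ∈ {2}
  x = 1: [0↦1, 1↦1, 2↦3, 3↦2, 4↦3]  zeros at y ∈ ∅
  x = 2: [0↦2, 1↦0, 2↦0, 3↦2, 4↦1]  zeros at y ∈ {1, 2}
  x = 3: [0↦2, 1↦3, 2↦1, 3↦1, 4↦3]  zeros at y ∈ ∅
  x = 4: [0↦1, 1↦0, 2↦1, 3↦4, 4↦4]  zeros at y ∈ {1}
Collecting zeros: affine points = {(0, 2), (2, 1), (2, 2), (4, 1)}.
Total count |C(F_5)_aff| = 4.


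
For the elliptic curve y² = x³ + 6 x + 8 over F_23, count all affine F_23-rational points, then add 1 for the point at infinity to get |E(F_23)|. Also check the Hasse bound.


Affine points = {(0, 10), (0, 13), (4, 2), (4, 21), (5, 5), (5, 18), (7, 5), (7, 18), (8, 4), (8, 19), (9, 3), (9, 20), (11, 5), (11, 18), (13, 11), (13, 12), (15, 0), (17, 3), (17, 20), (19, 9), (19, 14), (20, 3), (20, 20), (22, 1), (22, 22)}; affine count = 25; |E(F_23)| = 26.

Discriminant check: Δ ∝ 4a³ + 27b² = 4·6³ + 27·8² = 4·216 + 27·64 ≡ 16 (mod 23). Nonzero ⇒ E is nonsingular.
For each x ∈ F_23, compute rhs = x³ + 6·x + 8 mod 23, then count y ∈ F_23 with y² ≡ rhs.
  x = 0: rhs = 8, matching y values: 10, 13 (2 points).
  x = 1: rhs = 15, matching y values: none (0 points).
  x = 2: rhs = 5, matching y values: none (0 points).
  x = 3: rhs = 7, matching y values: none (0 points).
  x = 4: rhs = 4, matching y values: 2, 21 (2 points).
  x = 5: rhs = 2, matching y values: 5, 18 (2 points).
  x = 6: rhs = 7, matching y values: none (0 points).
  x = 7: rhs = 2, matching y values: 5, 18 (2 points).
  x = 8: rhs = 16, matching y values: 4, 19 (2 points).
  x = 9: rhs = 9, matching y values: 3, 20 (2 points).
  x = 10: rhs = 10, matching y values: none (0 points).
  x = 11: rhs = 2, matching y values: 5, 18 (2 points).
  x = 12: rhs = 14, matching y values: none (0 points).
  x = 13: rhs = 6, matching y values: 11, 12 (2 points).
  x = 14: rhs = 7, matching y values: none (0 points).
  x = 15: rhs = 0, matching y values: 0 (1 points).
  x = 16: rhs = 14, matching y values: none (0 points).
  x = 17: rhs = 9, matching y values: 3, 20 (2 points).
  x = 18: rhs = 14, matching y values: none (0 points).
  x = 19: rhs = 12, matching y values: 9, 14 (2 points).
  x = 20: rhs = 9, matching y values: 3, 20 (2 points).
  x = 21: rhs = 11, matching y values: none (0 points).
  x = 22: rhs = 1, matching y values: 1, 22 (2 points).
Total affine count: 25.
Full point count |E(F_23)| = 25 + 1 = 26.
Hasse bound: |26 − (23+1)| = |2| = 2 ≤ 2√23 ≈ 9.5917 ✓.


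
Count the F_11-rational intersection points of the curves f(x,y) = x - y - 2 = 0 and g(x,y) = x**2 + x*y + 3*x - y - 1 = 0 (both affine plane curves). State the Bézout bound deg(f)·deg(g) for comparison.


Common zeros: {(4, 2), (7, 5)}; count = 2; Bézout bound = 2.

deg(f) = 1, deg(g) = 2, so Bézout bound = 2.
Scan x ∈ F_11. For each x, list the y ∈ F_11 with f(x, y) ≡ 0 and those with g(x, y) ≡ 0 (mod 11); the common zeros in that column are the intersection.
  x = 0: f ≡ 0 at y ∈ {9}; g ≡ 0 at y ∈ {10}; common: ∅.
  x = 1: f ≡ 0 at y ∈ {10}; g ≡ 0 at y ∈ ∅; common: ∅.
  x = 2: f ≡ 0 at y ∈ {0}; g ≡ 0 at y ∈ {2}; common: ∅.
  x = 3: f ≡ 0 at y ∈ {1}; g ≡ 0 at y ∈ {8}; common: ∅.
  x = 4: f ≡ 0 at y ∈ {2}; g ≡ 0 at y ∈ {2}; common: {2}.
  x = 5: f ≡ 0 at y ∈ {3}; g ≡ 0 at y ∈ {4}; common: ∅.
  x = 6: f ≡ 0 at y ∈ {4}; g ≡ 0 at y ∈ {7}; common: ∅.
  x = 7: f ≡ 0 at y ∈ {5}; g ≡ 0 at y ∈ {5}; common: {5}.
  x = 8: f ≡ 0 at y ∈ {6}; g ≡ 0 at y ∈ {8}; common: ∅.
  x = 9: f ≡ 0 at y ∈ {7}; g ≡ 0 at y ∈ {10}; common: ∅.
  x = 10: f ≡ 0 at y ∈ {8}; g ≡ 0 at y ∈ {4}; common: ∅.
Collecting: common zeros = {(4, 2), (7, 5)}, so the count is 2.
Comparison with the Bézout bound: 2 ≤ 2 = deg(f)·deg(g), as expected for curves with no common component (the bound is attained).


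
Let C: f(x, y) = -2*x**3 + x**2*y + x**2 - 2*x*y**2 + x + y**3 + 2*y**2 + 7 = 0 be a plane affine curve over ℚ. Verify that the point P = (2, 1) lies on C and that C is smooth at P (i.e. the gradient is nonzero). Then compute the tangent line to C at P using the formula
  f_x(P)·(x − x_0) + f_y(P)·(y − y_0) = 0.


Tangent line at P: -17*x + 3*y + 31 = 0.

Step 1: f(2, 1) = 0, so P lies on C.
Step 2: partial derivatives
  f_x(x, y) = -6*x**2 + 2*x*y + 2*x - 2*y**2 + 1, f_y(x, y) = x**2 - 4*x*y + 3*y**2 + 4*y.
  f_x(P) = -17, f_y(P) = 3 (gradient nonzero, so P is smooth).
Step 3: tangent line at P: -17·(x − 2) + 3·(y − 1) = 0.
Expanding: -17*x + 3*y + 31 = 0.


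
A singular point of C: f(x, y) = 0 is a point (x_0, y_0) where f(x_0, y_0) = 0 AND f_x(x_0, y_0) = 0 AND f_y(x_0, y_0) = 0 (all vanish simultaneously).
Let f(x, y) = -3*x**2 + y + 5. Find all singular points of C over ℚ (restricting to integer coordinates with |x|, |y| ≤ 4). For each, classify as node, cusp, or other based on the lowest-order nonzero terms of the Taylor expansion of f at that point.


No singular points in the scanned grid; C is smooth there.

Compute partial derivatives:
  f_x = -6*x.
  f_y = 1.
f_y = 1 is a nonzero constant, so f_y never vanishes: no point (x, y) can satisfy f = f_x = f_y = 0. In particular no (x, y) ∈ {−4, ..., 4}² is singular; the curve is smooth.


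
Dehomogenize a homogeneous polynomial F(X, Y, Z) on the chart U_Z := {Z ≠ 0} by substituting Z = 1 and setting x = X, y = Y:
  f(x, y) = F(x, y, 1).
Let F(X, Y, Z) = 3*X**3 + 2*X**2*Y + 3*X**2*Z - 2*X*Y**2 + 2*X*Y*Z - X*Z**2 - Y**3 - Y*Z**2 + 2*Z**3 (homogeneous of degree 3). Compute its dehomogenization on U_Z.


f(x, y) = 3*x**3 + 2*x**2*y + 3*x**2 - 2*x*y**2 + 2*x*y - x - y**3 - y + 2

On U_Z we set Z = 1. Each monomial c·X^i·Y^j·Z^k in F becomes c·x^i·y^j·1^k = c·x^i·y^j.
Substituting Z = 1: F(X, Y, 1) = 3*x**3 + 2*x**2*y + 3*x**2 - 2*x*y**2 + 2*x*y - x - y**3 - y + 2.
Note: deg(f) ≤ deg(F) = 3; strict inequality happens when F is divisible by Z (lost terms).


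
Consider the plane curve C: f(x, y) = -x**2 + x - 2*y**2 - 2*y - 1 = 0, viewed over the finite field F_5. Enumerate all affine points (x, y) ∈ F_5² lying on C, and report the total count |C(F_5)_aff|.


Affine F_5-points: {(0, 1), (0, 3), (1, 1), (1, 3), (2, 2), (4, 2)}; count = 6.

For each of the 25 pairs (x, y) ∈ F_5², evaluate f(x, y) mod 5. Record the zeros.
  x = 0: [0↦4, 1↦0, 2↦2, 3↦0, 4↦4]  zeros at y ∈ {1, 3}
  x = 1: [0↦4, 1↦0, 2↦2, 3↦0, 4↦4]  zeros at y ∈ {1, 3}
  x = 2: [0↦2, 1↦3, 2↦0, 3↦3, 4↦2]  zeros at y ∈ {2}
  x = 3: [0↦3, 1↦4, 2↦1, 3↦4, 4↦3]  zeros at y ∈ ∅
  x = 4: [0↦2, 1↦3, 2↦0, 3↦3, 4↦2]  zeros at y ∈ {2}
Collecting zeros: affine points = {(0, 1), (0, 3), (1, 1), (1, 3), (2, 2), (4, 2)}.
Total count |C(F_5)_aff| = 6.


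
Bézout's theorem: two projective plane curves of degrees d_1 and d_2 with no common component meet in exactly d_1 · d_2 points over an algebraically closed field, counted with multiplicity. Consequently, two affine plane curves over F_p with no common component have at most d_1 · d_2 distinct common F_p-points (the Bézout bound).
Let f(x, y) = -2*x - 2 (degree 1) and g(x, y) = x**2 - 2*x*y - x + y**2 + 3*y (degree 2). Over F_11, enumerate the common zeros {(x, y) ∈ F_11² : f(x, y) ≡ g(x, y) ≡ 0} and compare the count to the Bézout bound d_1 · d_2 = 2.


Common zeros: ∅; count = 0; Bézout bound = 2.

deg(f) = 1, deg(g) = 2, so Bézout bound = 2.
Scan x ∈ F_11. For each x, list the y ∈ F_11 with f(x, y) ≡ 0 and those with g(x, y) ≡ 0 (mod 11); the common zeros in that column are the intersection.
  x = 0: f ≡ 0 at y ∈ ∅; g ≡ 0 at y ∈ {0, 8}; common: ∅.
  x = 1: f ≡ 0 at y ∈ ∅; g ≡ 0 at y ∈ {0, 10}; common: ∅.
  x = 2: f ≡ 0 at y ∈ ∅; g ≡ 0 at y ∈ {5, 7}; common: ∅.
  x = 3: f ≡ 0 at y ∈ ∅; g ≡ 0 at y ∈ ∅; common: ∅.
  x = 4: f ≡ 0 at y ∈ ∅; g ≡ 0 at y ∈ ∅; common: ∅.
  x = 5: f ≡ 0 at y ∈ ∅; g ≡ 0 at y ∈ ∅; common: ∅.
  x = 6: f ≡ 0 at y ∈ ∅; g ≡ 0 at y ∈ {1, 8}; common: ∅.
  x = 7: f ≡ 0 at y ∈ ∅; g ≡ 0 at y ∈ ∅; common: ∅.
  x = 8: f ≡ 0 at y ∈ ∅; g ≡ 0 at y ∈ {1}; common: ∅.
  x = 9: f ≡ 0 at y ∈ ∅; g ≡ 0 at y ∈ {5, 10}; common: ∅.
  x = 10: f ≡ 0 at y ∈ {0, 1, 2, 3, 4, 5, 6, 7, 8, 9, 10}; g ≡ 0 at y ∈ ∅; common: ∅.
Collecting: common zeros = ∅, so the count is 0.
Comparison with the Bézout bound: 0 ≤ 2 = deg(f)·deg(g), as expected for curves with no common component (the affine F_11-count falls short of the bound because intersections may lie at infinity, over extension fields, or carry multiplicity).


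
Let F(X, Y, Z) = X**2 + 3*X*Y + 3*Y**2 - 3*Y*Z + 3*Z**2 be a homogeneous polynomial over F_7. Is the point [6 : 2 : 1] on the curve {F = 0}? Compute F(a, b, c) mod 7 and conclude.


F(6,2,1) ≡ 4 (mod 7); P is NOT on the curve.

Evaluate F(6, 2, 1) term-by-term (mod 7).
  X**2 ↦ 1·36·1·1 = 36
  3*X*Y ↦ 3·6·2·1 = 36
  3*Y**2 ↦ 3·1·4·1 = 12
  -3*Y*Z ↦ -3·1·2·1 = -6
  3*Z**2 ↦ 3·1·1·1 = 3
Sum: F(6, 2, 1) = (36) + (36) + (12) + (-6) + (3) = 81.
Reducing mod 7: 81 ≡ 4 (mod 7).
Since F(a, b, c) ≡ 4 ≠ 0 (mod 7), P does NOT lie on the curve.


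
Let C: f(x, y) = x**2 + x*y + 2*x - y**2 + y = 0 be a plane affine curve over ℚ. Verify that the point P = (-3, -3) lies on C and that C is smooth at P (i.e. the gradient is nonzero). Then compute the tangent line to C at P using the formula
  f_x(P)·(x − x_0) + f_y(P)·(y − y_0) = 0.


Tangent line at P: -7*x + 4*y - 9 = 0.

Step 1: f(-3, -3) = 0, so P lies on C.
Step 2: partial derivatives
  f_x(x, y) = 2*x + y + 2, f_y(x, y) = x - 2*y + 1.
  f_x(P) = -7, f_y(P) = 4 (gradient nonzero, so P is smooth).
Step 3: tangent line at P: -7·(x − -3) + 4·(y − -3) = 0.
Expanding: -7*x + 4*y - 9 = 0.


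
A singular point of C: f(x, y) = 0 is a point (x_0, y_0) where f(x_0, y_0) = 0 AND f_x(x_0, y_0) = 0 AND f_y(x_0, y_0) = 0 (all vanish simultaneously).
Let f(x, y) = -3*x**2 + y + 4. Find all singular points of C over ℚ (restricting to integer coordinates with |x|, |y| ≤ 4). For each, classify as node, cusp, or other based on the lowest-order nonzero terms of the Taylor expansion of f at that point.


No singular points in the scanned grid; C is smooth there.

Compute partial derivatives:
  f_x = -6*x.
  f_y = 1.
f_y = 1 is a nonzero constant, so f_y never vanishes: no point (x, y) can satisfy f = f_x = f_y = 0. In particular no (x, y) ∈ {−4, ..., 4}² is singular; the curve is smooth.


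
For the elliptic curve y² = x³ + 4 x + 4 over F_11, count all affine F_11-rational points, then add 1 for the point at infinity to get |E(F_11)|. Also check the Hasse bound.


Affine points = {(0, 2), (0, 9), (1, 3), (1, 8), (2, 3), (2, 8), (7, 1), (7, 10), (8, 3), (8, 8)}; affine count = 10; |E(F_11)| = 11.

Discriminant check: Δ ∝ 4a³ + 27b² = 4·4³ + 27·4² = 4·64 + 27·16 ≡ 6 (mod 11). Nonzero ⇒ E is nonsingular.
For each x ∈ F_11, compute rhs = x³ + 4·x + 4 mod 11, then count y ∈ F_11 with y² ≡ rhs.
  x = 0: rhs = 4, matching y values: 2, 9 (2 points).
  x = 1: rhs = 9, matching y values: 3, 8 (2 points).
  x = 2: rhs = 9, matching y values: 3, 8 (2 points).
  x = 3: rhs = 10, matching y values: none (0 points).
  x = 4: rhs = 7, matching y values: none (0 points).
  x = 5: rhs = 6, matching y values: none (0 points).
  x = 6: rhs = 2, matching y values: none (0 points).
  x = 7: rhs = 1, matching y values: 1, 10 (2 points).
  x = 8: rhs = 9, matching y values: 3, 8 (2 points).
  x = 9: rhs = 10, matching y values: none (0 points).
  x = 10: rhs = 10, matching y values: none (0 points).
Total affine count: 10.
Full point count |E(F_11)| = 10 + 1 = 11.
Hasse bound: |11 − (11+1)| = |-1| = 1 ≤ 2√11 ≈ 6.6332 ✓.


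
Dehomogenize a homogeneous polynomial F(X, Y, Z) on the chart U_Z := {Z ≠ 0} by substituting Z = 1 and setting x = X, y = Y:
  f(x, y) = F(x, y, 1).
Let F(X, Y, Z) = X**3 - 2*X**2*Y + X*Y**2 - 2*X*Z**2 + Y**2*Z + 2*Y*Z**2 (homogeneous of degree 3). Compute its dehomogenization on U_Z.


f(x, y) = x**3 - 2*x**2*y + x*y**2 - 2*x + y**2 + 2*y

On U_Z we set Z = 1. Each monomial c·X^i·Y^j·Z^k in F becomes c·x^i·y^j·1^k = c·x^i·y^j.
Substituting Z = 1: F(X, Y, 1) = x**3 - 2*x**2*y + x*y**2 - 2*x + y**2 + 2*y.
Note: deg(f) ≤ deg(F) = 3; strict inequality happens when F is divisible by Z (lost terms).


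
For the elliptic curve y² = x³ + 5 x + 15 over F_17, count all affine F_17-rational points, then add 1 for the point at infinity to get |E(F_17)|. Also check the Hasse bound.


Affine points = {(0, 7), (0, 10), (1, 2), (1, 15), (2, 4), (2, 13), (7, 6), (7, 11), (12, 1), (12, 16), (13, 4), (13, 13), (16, 3), (16, 14)}; affine count = 14; |E(F_17)| = 15.

Discriminant check: Δ ∝ 4a³ + 27b² = 4·5³ + 27·15² = 4·125 + 27·225 ≡ 13 (mod 17). Nonzero ⇒ E is nonsingular.
For each x ∈ F_17, compute rhs = x³ + 5·x + 15 mod 17, then count y ∈ F_17 with y² ≡ rhs.
  x = 0: rhs = 15, matching y values: 7, 10 (2 points).
  x = 1: rhs = 4, matching y values: 2, 15 (2 points).
  x = 2: rhs = 16, matching y values: 4, 13 (2 points).
  x = 3: rhs = 6, matching y values: none (0 points).
  x = 4: rhs = 14, matching y values: none (0 points).
  x = 5: rhs = 12, matching y values: none (0 points).
  x = 6: rhs = 6, matching y values: none (0 points).
  x = 7: rhs = 2, matching y values: 6, 11 (2 points).
  x = 8: rhs = 6, matching y values: none (0 points).
  x = 9: rhs = 7, matching y values: none (0 points).
  x = 10: rhs = 11, matching y values: none (0 points).
  x = 11: rhs = 7, matching y values: none (0 points).
  x = 12: rhs = 1, matching y values: 1, 16 (2 points).
  x = 13: rhs = 16, matching y values: 4, 13 (2 points).
  x = 14: rhs = 7, matching y values: none (0 points).
  x = 15: rhs = 14, matching y values: none (0 points).
  x = 16: rhs = 9, matching y values: 3, 14 (2 points).
Total affine count: 14.
Full point count |E(F_17)| = 14 + 1 = 15.
Hasse bound: |15 − (17+1)| = |-3| = 3 ≤ 2√17 ≈ 8.2462 ✓.


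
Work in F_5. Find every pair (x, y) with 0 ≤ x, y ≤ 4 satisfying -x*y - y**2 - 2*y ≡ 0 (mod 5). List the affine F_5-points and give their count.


Affine F_5-points: {(0, 0), (0, 3), (1, 0), (1, 2), (2, 0), (2, 1), (3, 0), (4, 0), (4, 4)}; count = 9.

For each of the 25 pairs (x, y) ∈ F_5², evaluate f(x, y) mod 5. Record the zeros.
  x = 0: [0↦0, 1↦2, 2↦2, 3↦0, 4↦1]  zeros at y ∈ {0, 3}
  x = 1: [0↦0, 1↦1, 2↦0, 3↦2, 4↦2]  zeros at y ∈ {0, 2}
  x = 2: [0↦0, 1↦0, 2↦3, 3↦4, 4↦3]  zeros at y ∈ {0, 1}
  x = 3: [0↦0, 1↦4, 2↦1, 3↦1, 4↦4]  zeros at y ∈ {0}
  x = 4: [0↦0, 1↦3, 2↦4, 3↦3, 4↦0]  zeros at y ∈ {0, 4}
Collecting zeros: affine points = {(0, 0), (0, 3), (1, 0), (1, 2), (2, 0), (2, 1), (3, 0), (4, 0), (4, 4)}.
Total count |C(F_5)_aff| = 9.


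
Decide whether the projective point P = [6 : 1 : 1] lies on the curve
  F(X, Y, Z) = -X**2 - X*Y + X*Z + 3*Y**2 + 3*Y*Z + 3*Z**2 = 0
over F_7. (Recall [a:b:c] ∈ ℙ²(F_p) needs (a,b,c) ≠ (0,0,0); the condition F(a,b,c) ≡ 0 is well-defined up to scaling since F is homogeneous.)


F(6,1,1) ≡ 1 (mod 7); P is NOT on the curve.

Evaluate F(6, 1, 1) term-by-term (mod 7).
  -X**2 ↦ -1·36·1·1 = -36
  -X*Y ↦ -1·6·1·1 = -6
  X*Z ↦ 1·6·1·1 = 6
  3*Y**2 ↦ 3·1·1·1 = 3
  3*Y*Z ↦ 3·1·1·1 = 3
  3*Z**2 ↦ 3·1·1·1 = 3
Sum: F(6, 1, 1) = (-36) + (-6) + (6) + (3) + (3) + (3) = -27.
Reducing mod 7: -27 ≡ 1 (mod 7).
Since F(a, b, c) ≡ 1 ≠ 0 (mod 7), P does NOT lie on the curve.


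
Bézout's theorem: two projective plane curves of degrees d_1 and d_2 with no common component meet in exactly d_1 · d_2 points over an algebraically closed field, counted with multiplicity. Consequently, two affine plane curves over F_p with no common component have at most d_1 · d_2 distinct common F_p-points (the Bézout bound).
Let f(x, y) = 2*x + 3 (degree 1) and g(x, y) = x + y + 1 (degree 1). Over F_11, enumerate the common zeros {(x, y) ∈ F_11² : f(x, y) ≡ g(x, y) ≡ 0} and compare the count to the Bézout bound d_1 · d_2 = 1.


Common zeros: {(4, 6)}; count = 1; Bézout bound = 1.

deg(f) = 1, deg(g) = 1, so Bézout bound = 1.
Scan x ∈ F_11. For each x, list the y ∈ F_11 with f(x, y) ≡ 0 and those with g(x, y) ≡ 0 (mod 11); the common zeros in that column are the intersection.
  x = 0: f ≡ 0 at y ∈ ∅; g ≡ 0 at y ∈ {10}; common: ∅.
  x = 1: f ≡ 0 at y ∈ ∅; g ≡ 0 at y ∈ {9}; common: ∅.
  x = 2: f ≡ 0 at y ∈ ∅; g ≡ 0 at y ∈ {8}; common: ∅.
  x = 3: f ≡ 0 at y ∈ ∅; g ≡ 0 at y ∈ {7}; common: ∅.
  x = 4: f ≡ 0 at y ∈ {0, 1, 2, 3, 4, 5, 6, 7, 8, 9, 10}; g ≡ 0 at y ∈ {6}; common: {6}.
  x = 5: f ≡ 0 at y ∈ ∅; g ≡ 0 at y ∈ {5}; common: ∅.
  x = 6: f ≡ 0 at y ∈ ∅; g ≡ 0 at y ∈ {4}; common: ∅.
  x = 7: f ≡ 0 at y ∈ ∅; g ≡ 0 at y ∈ {3}; common: ∅.
  x = 8: f ≡ 0 at y ∈ ∅; g ≡ 0 at y ∈ {2}; common: ∅.
  x = 9: f ≡ 0 at y ∈ ∅; g ≡ 0 at y ∈ {1}; common: ∅.
  x = 10: f ≡ 0 at y ∈ ∅; g ≡ 0 at y ∈ {0}; common: ∅.
Collecting: common zeros = {(4, 6)}, so the count is 1.
Comparison with the Bézout bound: 1 ≤ 1 = deg(f)·deg(g), as expected for curves with no common component (the bound is attained).


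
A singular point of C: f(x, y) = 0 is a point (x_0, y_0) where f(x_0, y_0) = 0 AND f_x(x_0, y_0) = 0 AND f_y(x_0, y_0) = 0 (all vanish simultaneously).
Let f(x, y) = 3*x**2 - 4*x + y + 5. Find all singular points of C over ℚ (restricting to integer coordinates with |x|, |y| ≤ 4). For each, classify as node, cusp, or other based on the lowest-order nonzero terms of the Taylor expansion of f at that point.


No singular points in the scanned grid; C is smooth there.

Compute partial derivatives:
  f_x = 6*x - 4.
  f_y = 1.
f_y = 1 is a nonzero constant, so f_y never vanishes: no point (x, y) can satisfy f = f_x = f_y = 0. In particular no (x, y) ∈ {−4, ..., 4}² is singular; the curve is smooth.


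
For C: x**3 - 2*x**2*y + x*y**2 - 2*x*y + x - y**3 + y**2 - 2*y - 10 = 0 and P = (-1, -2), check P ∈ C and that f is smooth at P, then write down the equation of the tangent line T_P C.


Tangent line at P: 4*x - 14*y - 24 = 0.

Step 1: f(-1, -2) = 0, so P lies on C.
Step 2: partial derivatives
  f_x(x, y) = 3*x**2 - 4*x*y + y**2 - 2*y + 1, f_y(x, y) = -2*x**2 + 2*x*y - 2*x - 3*y**2 + 2*y - 2.
  f_x(P) = 4, f_y(P) = -14 (gradient nonzero, so P is smooth).
Step 3: tangent line at P: 4·(x − -1) + -14·(y − -2) = 0.
Expanding: 4*x - 14*y - 24 = 0.


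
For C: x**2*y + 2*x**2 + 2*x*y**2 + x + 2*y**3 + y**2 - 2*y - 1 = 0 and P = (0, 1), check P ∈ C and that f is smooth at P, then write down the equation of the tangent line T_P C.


Tangent line at P: 3*x + 6*y - 6 = 0.

Step 1: f(0, 1) = 0, so P lies on C.
Step 2: partial derivatives
  f_x(x, y) = 2*x*y + 4*x + 2*y**2 + 1, f_y(x, y) = x**2 + 4*x*y + 6*y**2 + 2*y - 2.
  f_x(P) = 3, f_y(P) = 6 (gradient nonzero, so P is smooth).
Step 3: tangent line at P: 3·(x − 0) + 6·(y − 1) = 0.
Expanding: 3*x + 6*y - 6 = 0.


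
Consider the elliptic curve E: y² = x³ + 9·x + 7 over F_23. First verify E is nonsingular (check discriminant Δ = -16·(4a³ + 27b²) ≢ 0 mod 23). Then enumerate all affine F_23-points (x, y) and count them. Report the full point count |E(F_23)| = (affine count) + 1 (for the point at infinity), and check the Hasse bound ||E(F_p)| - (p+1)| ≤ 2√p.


Affine points = {(5, 4), (5, 19), (6, 1), (6, 22), (8, 4), (8, 19), (9, 9), (9, 14), (10, 4), (10, 19), (12, 7), (12, 16), (14, 5), (14, 18), (17, 6), (17, 17), (21, 2), (21, 21)}; affine count = 18; |E(F_23)| = 19.

Discriminant check: Δ ∝ 4a³ + 27b² = 4·9³ + 27·7² = 4·729 + 27·49 ≡ 7 (mod 23). Nonzero ⇒ E is nonsingular.
For each x ∈ F_23, compute rhs = x³ + 9·x + 7 mod 23, then count y ∈ F_23 with y² ≡ rhs.
  x = 0: rhs = 7, matching y values: none (0 points).
  x = 1: rhs = 17, matching y values: none (0 points).
  x = 2: rhs = 10, matching y values: none (0 points).
  x = 3: rhs = 15, matching y values: none (0 points).
  x = 4: rhs = 15, matching y values: none (0 points).
  x = 5: rhs = 16, matching y values: 4, 19 (2 points).
  x = 6: rhs = 1, matching y values: 1, 22 (2 points).
  x = 7: rhs = 22, matching y values: none (0 points).
  x = 8: rhs = 16, matching y values: 4, 19 (2 points).
  x = 9: rhs = 12, matching y values: 9, 14 (2 points).
  x = 10: rhs = 16, matching y values: 4, 19 (2 points).
  x = 11: rhs = 11, matching y values: none (0 points).
  x = 12: rhs = 3, matching y values: 7, 16 (2 points).
  x = 13: rhs = 21, matching y values: none (0 points).
  x = 14: rhs = 2, matching y values: 5, 18 (2 points).
  x = 15: rhs = 21, matching y values: none (0 points).
  x = 16: rhs = 15, matching y values: none (0 points).
  x = 17: rhs = 13, matching y values: 6, 17 (2 points).
  x = 18: rhs = 21, matching y values: none (0 points).
  x = 19: rhs = 22, matching y values: none (0 points).
  x = 20: rhs = 22, matching y values: none (0 points).
  x = 21: rhs = 4, matching y values: 2, 21 (2 points).
  x = 22: rhs = 20, matching y values: none (0 points).
Total affine count: 18.
Full point count |E(F_23)| = 18 + 1 = 19.
Hasse bound: |19 − (23+1)| = |-5| = 5 ≤ 2√23 ≈ 9.5917 ✓.


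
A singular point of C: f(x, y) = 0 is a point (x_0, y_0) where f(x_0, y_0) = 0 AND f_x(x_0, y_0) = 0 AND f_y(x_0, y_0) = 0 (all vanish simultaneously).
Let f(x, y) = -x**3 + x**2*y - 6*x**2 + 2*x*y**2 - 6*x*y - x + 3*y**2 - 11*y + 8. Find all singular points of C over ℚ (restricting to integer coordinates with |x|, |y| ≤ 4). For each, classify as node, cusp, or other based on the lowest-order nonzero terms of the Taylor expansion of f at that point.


Singular points: {(-1, 2)}; classification: node.

Compute partial derivatives:
  f_x = -3*x**2 + 2*x*y - 12*x + 2*y**2 - 6*y - 1.
  f_y = x**2 + 4*x*y - 6*x + 6*y - 11.
Scan x_0 ∈ {−4, ..., 4}. For each x_0, f_y(x_0, y) is a polynomial in y; find its integer roots y ∈ {−4, ..., 4}, then test f_x and f at those candidates.
  x = -4: f_y(-4, y) = 29 - 10*y; no integer root y with |y| ≤ 4.
  x = -3: f_y(-3, y) = 16 - 6*y; no integer root y with |y| ≤ 4.
  x = -2: f_y(-2, y) = 5 - 2*y; no integer root y with |y| ≤ 4.
  x = -1: f_y(-1, y) = 2*y - 4; vanishes at y ∈ {2}. (-1, 2): f_x = 0, f = 0 — SINGULAR.
  x = 0: f_y(0, y) = 6*y - 11; no integer root y with |y| ≤ 4.
  x = 1: f_y(1, y) = 10*y - 16; no integer root y with |y| ≤ 4.
  x = 2: f_y(2, y) = 14*y - 19; no integer root y with |y| ≤ 4.
  x = 3: f_y(3, y) = 18*y - 20; no integer root y with |y| ≤ 4.
  x = 4: f_y(4, y) = 22*y - 19; no integer root y with |y| ≤ 4.
Only singular point on the grid: (-1, 2).
Classify: substitute x = -1 + u, y = 2 + v and expand: f = -u**3 + u**2*v - u**2 + 2*u*v**2 + v**2.
No constant or linear terms (consistent with a singular point). Quadratic part: -u**2 + v**2. Cubic part: -u**3 + u**2*v + 2*u*v**2.
The quadratic part v**2 - u**2 = (v − u)(v + u) splits into two distinct linear factors, so there are two distinct tangent lines y − 2 = ±(x − -1) — this is a node (ordinary double point).
Classification: node.


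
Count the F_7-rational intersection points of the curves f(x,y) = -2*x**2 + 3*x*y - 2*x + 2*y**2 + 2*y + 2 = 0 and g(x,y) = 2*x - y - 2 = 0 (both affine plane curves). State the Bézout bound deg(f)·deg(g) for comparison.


Common zeros: {(2, 2)}; count = 1; Bézout bound = 2.

deg(f) = 2, deg(g) = 1, so Bézout bound = 2.
Scan x ∈ F_7. For each x, list the y ∈ F_7 with f(x, y) ≡ 0 and those with g(x, y) ≡ 0 (mod 7); the common zeros in that column are the intersection.
  x = 0: f ≡ 0 at y ∈ {2, 4}; g ≡ 0 at y ∈ {5}; common: ∅.
  x = 1: f ≡ 0 at y ∈ ∅; g ≡ 0 at y ∈ {0}; common: ∅.
  x = 2: f ≡ 0 at y ∈ {1, 2}; g ≡ 0 at y ∈ {2}; common: {2}.
  x = 3: f ≡ 0 at y ∈ ∅; g ≡ 0 at y ∈ {4}; common: ∅.
  x = 4: f ≡ 0 at y ∈ ∅; g ≡ 0 at y ∈ {6}; common: ∅.
  x = 5: f ≡ 0 at y ∈ {4, 5}; g ≡ 0 at y ∈ {1}; common: ∅.
  x = 6: f ≡ 0 at y ∈ ∅; g ≡ 0 at y ∈ {3}; common: ∅.
Collecting: common zeros = {(2, 2)}, so the count is 1.
Comparison with the Bézout bound: 1 ≤ 2 = deg(f)·deg(g), as expected for curves with no common component (the affine F_7-count falls short of the bound because intersections may lie at infinity, over extension fields, or carry multiplicity).
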